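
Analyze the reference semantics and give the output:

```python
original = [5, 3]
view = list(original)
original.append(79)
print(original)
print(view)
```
[5, 3, 79]
[5, 3]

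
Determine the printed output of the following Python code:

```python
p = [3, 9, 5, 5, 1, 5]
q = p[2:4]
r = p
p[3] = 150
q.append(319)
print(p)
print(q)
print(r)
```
[3, 9, 5, 150, 1, 5]
[5, 5, 319]
[3, 9, 5, 150, 1, 5]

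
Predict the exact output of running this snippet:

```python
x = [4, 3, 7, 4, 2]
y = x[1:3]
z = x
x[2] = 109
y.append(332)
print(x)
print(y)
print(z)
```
[4, 3, 109, 4, 2]
[3, 7, 332]
[4, 3, 109, 4, 2]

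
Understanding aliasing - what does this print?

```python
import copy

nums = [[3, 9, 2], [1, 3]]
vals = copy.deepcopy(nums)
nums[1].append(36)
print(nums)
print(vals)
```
[[3, 9, 2], [1, 3, 36]]
[[3, 9, 2], [1, 3]]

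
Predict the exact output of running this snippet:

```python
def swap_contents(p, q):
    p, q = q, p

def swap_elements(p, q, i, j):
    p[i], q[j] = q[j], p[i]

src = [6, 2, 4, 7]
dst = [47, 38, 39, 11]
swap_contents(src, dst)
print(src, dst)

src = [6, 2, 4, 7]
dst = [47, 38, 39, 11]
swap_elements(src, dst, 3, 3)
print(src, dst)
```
[6, 2, 4, 7] [47, 38, 39, 11]
[6, 2, 4, 11] [47, 38, 39, 7]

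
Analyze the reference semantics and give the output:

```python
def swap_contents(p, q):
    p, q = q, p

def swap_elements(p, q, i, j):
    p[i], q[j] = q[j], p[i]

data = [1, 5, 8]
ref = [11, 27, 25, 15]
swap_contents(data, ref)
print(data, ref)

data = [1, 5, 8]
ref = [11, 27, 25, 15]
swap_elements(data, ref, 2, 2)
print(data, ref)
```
[1, 5, 8] [11, 27, 25, 15]
[1, 5, 25] [11, 27, 8, 15]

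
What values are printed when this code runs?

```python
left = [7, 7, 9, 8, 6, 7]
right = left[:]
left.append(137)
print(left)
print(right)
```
[7, 7, 9, 8, 6, 7, 137]
[7, 7, 9, 8, 6, 7]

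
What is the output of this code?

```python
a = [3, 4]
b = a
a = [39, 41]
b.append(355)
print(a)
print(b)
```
[39, 41]
[3, 4, 355]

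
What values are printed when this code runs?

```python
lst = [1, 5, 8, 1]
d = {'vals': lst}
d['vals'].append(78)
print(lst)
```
[1, 5, 8, 1, 78]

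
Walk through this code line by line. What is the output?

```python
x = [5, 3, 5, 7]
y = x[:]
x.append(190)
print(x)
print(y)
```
[5, 3, 5, 7, 190]
[5, 3, 5, 7]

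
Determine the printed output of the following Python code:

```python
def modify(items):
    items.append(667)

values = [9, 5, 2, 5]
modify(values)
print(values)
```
[9, 5, 2, 5, 667]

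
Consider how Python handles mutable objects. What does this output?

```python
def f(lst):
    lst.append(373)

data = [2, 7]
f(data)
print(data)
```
[2, 7, 373]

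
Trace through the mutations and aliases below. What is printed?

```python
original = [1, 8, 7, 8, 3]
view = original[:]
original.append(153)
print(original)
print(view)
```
[1, 8, 7, 8, 3, 153]
[1, 8, 7, 8, 3]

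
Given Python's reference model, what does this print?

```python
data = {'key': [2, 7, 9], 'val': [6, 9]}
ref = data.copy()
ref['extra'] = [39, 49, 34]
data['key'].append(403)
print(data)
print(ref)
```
{'key': [2, 7, 9, 403], 'val': [6, 9]}
{'key': [2, 7, 9, 403], 'val': [6, 9], 'extra': [39, 49, 34]}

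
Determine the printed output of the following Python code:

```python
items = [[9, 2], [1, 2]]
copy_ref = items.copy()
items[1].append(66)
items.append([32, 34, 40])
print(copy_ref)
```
[[9, 2], [1, 2, 66]]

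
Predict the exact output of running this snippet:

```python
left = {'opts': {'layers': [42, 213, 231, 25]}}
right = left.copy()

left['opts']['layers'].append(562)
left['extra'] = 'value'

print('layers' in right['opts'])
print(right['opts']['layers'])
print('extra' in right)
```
True
[42, 213, 231, 25, 562]
False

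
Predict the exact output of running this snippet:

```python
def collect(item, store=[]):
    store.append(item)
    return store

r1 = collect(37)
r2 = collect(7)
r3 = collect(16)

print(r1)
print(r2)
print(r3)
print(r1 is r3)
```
[37, 7, 16]
[37, 7, 16]
[37, 7, 16]
True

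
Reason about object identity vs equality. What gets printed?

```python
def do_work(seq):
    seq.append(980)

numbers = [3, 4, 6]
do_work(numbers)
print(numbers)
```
[3, 4, 6, 980]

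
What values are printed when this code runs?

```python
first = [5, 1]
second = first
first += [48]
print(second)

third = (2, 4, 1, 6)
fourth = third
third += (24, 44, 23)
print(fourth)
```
[5, 1, 48]
(2, 4, 1, 6)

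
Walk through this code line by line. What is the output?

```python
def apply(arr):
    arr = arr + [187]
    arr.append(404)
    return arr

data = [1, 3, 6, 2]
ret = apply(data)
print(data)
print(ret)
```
[1, 3, 6, 2]
[1, 3, 6, 2, 187, 404]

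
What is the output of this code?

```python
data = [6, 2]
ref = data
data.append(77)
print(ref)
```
[6, 2, 77]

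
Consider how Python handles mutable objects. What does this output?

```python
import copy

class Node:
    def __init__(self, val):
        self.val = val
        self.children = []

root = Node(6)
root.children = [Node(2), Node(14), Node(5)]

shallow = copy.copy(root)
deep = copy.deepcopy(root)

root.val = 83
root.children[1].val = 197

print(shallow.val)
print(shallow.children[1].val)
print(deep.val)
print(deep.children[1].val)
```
6
197
6
14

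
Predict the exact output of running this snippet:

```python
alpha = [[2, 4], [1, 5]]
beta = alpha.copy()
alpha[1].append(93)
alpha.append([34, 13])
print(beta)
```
[[2, 4], [1, 5, 93]]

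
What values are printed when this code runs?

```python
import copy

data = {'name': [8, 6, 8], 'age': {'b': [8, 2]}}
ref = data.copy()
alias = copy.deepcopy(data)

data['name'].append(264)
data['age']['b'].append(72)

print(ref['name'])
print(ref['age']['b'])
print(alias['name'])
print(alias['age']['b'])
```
[8, 6, 8, 264]
[8, 2, 72]
[8, 6, 8]
[8, 2]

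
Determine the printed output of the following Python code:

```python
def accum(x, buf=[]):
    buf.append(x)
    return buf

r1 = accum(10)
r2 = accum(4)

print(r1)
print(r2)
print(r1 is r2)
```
[10, 4]
[10, 4]
True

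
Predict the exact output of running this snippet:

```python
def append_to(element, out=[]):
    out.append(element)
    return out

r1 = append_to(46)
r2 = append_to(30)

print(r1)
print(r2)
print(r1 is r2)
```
[46, 30]
[46, 30]
True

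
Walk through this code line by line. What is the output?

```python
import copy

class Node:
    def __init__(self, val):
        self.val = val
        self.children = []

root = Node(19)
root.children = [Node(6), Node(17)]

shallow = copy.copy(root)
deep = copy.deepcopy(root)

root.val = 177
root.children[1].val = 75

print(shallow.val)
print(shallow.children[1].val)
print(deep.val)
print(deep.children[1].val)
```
19
75
19
17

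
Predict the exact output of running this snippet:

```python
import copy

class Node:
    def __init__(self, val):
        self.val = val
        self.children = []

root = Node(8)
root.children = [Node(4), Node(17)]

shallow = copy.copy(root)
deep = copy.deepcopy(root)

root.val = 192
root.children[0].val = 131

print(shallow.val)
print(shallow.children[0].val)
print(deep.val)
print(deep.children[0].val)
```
8
131
8
4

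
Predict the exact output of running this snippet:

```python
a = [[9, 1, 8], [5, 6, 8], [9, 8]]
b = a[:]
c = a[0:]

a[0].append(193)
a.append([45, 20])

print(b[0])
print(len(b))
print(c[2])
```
[9, 1, 8, 193]
3
[9, 8]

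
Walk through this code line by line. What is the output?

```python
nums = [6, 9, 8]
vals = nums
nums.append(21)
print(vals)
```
[6, 9, 8, 21]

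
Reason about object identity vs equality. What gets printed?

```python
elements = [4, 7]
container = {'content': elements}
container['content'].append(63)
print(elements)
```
[4, 7, 63]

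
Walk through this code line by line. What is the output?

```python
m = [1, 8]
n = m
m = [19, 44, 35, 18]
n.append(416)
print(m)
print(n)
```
[19, 44, 35, 18]
[1, 8, 416]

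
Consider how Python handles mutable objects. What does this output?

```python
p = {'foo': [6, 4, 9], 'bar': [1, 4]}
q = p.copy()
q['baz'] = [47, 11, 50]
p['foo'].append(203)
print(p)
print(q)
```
{'foo': [6, 4, 9, 203], 'bar': [1, 4]}
{'foo': [6, 4, 9, 203], 'bar': [1, 4], 'baz': [47, 11, 50]}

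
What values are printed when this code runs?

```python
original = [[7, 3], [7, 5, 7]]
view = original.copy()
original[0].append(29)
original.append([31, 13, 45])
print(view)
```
[[7, 3, 29], [7, 5, 7]]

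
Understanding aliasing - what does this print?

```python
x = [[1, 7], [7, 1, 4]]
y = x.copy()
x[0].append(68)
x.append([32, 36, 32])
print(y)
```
[[1, 7, 68], [7, 1, 4]]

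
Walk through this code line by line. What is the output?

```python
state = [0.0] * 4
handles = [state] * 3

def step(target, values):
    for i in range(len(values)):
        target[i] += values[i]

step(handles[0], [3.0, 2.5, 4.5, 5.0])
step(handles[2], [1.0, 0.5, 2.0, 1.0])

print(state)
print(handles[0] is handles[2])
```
[4.0, 3.0, 6.5, 6.0]
True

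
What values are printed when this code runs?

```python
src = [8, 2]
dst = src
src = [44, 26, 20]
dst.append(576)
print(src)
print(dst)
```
[44, 26, 20]
[8, 2, 576]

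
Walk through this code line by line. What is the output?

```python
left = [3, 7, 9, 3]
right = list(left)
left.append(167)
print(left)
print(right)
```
[3, 7, 9, 3, 167]
[3, 7, 9, 3]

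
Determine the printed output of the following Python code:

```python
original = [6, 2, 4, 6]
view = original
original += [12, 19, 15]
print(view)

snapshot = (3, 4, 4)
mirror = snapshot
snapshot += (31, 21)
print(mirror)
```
[6, 2, 4, 6, 12, 19, 15]
(3, 4, 4)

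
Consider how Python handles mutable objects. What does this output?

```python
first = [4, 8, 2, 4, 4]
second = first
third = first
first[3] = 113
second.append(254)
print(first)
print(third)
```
[4, 8, 2, 113, 4, 254]
[4, 8, 2, 113, 4, 254]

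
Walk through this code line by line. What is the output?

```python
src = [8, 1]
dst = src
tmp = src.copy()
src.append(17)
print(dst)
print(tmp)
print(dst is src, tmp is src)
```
[8, 1, 17]
[8, 1]
True False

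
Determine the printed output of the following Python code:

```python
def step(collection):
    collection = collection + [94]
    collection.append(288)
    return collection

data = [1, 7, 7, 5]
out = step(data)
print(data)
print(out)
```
[1, 7, 7, 5]
[1, 7, 7, 5, 94, 288]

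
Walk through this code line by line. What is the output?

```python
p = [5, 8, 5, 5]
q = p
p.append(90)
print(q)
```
[5, 8, 5, 5, 90]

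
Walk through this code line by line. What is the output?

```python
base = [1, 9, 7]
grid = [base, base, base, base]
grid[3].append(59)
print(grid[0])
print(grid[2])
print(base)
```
[1, 9, 7, 59]
[1, 9, 7, 59]
[1, 9, 7, 59]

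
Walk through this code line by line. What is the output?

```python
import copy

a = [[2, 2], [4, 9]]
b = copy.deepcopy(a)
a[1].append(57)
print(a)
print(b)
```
[[2, 2], [4, 9, 57]]
[[2, 2], [4, 9]]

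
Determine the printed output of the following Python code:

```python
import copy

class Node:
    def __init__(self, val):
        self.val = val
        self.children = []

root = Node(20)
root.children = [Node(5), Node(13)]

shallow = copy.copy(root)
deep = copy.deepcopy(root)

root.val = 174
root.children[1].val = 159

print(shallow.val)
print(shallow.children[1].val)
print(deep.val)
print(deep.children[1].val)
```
20
159
20
13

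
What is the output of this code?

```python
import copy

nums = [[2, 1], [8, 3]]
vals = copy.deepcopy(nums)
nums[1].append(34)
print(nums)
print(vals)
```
[[2, 1], [8, 3, 34]]
[[2, 1], [8, 3]]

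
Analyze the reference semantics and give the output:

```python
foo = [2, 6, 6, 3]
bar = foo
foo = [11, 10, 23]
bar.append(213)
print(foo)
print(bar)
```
[11, 10, 23]
[2, 6, 6, 3, 213]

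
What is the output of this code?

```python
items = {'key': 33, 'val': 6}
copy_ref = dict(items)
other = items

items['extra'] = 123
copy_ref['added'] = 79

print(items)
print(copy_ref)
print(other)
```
{'key': 33, 'val': 6, 'extra': 123}
{'key': 33, 'val': 6, 'added': 79}
{'key': 33, 'val': 6, 'extra': 123}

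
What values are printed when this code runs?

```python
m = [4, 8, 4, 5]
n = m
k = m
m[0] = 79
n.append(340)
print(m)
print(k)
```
[79, 8, 4, 5, 340]
[79, 8, 4, 5, 340]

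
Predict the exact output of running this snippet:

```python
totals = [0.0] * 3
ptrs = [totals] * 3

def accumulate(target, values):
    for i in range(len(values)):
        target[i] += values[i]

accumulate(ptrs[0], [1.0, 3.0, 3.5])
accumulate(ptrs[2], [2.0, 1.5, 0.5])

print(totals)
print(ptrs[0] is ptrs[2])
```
[3.0, 4.5, 4.0]
True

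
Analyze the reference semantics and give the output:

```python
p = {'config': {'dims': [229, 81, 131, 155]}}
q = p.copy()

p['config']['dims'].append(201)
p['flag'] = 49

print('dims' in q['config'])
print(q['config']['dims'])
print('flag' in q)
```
True
[229, 81, 131, 155, 201]
False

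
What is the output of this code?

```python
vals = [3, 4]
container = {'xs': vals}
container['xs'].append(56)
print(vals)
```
[3, 4, 56]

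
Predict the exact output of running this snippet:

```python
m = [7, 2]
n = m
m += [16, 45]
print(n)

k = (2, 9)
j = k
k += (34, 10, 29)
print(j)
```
[7, 2, 16, 45]
(2, 9)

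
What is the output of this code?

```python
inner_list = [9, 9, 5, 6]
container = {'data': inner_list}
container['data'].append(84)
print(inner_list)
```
[9, 9, 5, 6, 84]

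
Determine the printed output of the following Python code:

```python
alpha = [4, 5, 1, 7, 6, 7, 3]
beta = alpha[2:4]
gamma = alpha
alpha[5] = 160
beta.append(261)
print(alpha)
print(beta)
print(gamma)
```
[4, 5, 1, 7, 6, 160, 3]
[1, 7, 261]
[4, 5, 1, 7, 6, 160, 3]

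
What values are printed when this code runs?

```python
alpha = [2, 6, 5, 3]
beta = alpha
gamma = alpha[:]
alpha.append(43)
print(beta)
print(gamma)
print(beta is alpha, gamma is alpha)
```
[2, 6, 5, 3, 43]
[2, 6, 5, 3]
True False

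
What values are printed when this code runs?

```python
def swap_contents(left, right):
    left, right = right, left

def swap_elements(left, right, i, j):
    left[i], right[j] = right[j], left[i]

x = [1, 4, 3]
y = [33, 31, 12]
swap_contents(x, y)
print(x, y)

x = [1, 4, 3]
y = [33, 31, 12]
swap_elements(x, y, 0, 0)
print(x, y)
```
[1, 4, 3] [33, 31, 12]
[33, 4, 3] [1, 31, 12]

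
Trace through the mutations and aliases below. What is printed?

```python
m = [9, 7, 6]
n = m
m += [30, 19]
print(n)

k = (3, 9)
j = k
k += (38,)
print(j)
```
[9, 7, 6, 30, 19]
(3, 9)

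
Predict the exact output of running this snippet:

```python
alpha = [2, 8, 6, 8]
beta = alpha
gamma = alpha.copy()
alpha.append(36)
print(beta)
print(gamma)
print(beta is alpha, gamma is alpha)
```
[2, 8, 6, 8, 36]
[2, 8, 6, 8]
True False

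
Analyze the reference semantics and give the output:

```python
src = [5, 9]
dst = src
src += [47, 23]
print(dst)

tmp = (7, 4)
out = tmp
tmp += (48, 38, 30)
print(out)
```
[5, 9, 47, 23]
(7, 4)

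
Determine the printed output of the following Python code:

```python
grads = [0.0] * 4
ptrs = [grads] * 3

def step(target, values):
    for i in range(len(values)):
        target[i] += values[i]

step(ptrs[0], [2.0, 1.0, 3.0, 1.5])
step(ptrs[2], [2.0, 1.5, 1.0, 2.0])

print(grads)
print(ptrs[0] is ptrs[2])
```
[4.0, 2.5, 4.0, 3.5]
True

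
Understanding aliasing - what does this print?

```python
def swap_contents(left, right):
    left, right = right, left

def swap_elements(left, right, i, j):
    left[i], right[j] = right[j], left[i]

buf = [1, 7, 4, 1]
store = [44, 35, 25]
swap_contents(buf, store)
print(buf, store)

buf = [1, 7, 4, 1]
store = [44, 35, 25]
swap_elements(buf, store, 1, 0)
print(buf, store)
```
[1, 7, 4, 1] [44, 35, 25]
[1, 44, 4, 1] [7, 35, 25]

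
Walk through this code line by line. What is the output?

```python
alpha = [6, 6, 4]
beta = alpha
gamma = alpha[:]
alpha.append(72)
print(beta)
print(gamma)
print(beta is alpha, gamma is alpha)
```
[6, 6, 4, 72]
[6, 6, 4]
True False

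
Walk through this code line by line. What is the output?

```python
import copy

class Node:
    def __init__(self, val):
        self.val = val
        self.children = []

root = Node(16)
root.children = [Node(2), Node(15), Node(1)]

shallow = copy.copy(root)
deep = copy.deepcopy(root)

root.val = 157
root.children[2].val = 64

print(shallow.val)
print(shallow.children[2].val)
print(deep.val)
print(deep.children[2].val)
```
16
64
16
1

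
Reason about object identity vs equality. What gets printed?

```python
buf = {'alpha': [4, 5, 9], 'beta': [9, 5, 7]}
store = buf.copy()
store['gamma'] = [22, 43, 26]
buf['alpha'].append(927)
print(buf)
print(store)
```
{'alpha': [4, 5, 9, 927], 'beta': [9, 5, 7]}
{'alpha': [4, 5, 9, 927], 'beta': [9, 5, 7], 'gamma': [22, 43, 26]}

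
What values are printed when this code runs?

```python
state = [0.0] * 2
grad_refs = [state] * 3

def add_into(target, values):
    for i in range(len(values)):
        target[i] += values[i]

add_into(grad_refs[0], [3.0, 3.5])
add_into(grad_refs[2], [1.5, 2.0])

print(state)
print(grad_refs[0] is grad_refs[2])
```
[4.5, 5.5]
True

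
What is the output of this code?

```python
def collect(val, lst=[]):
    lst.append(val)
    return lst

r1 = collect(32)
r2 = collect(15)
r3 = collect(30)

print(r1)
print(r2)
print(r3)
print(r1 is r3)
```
[32, 15, 30]
[32, 15, 30]
[32, 15, 30]
True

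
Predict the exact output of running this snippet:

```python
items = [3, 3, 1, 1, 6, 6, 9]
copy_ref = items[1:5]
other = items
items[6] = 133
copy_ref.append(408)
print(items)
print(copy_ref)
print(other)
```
[3, 3, 1, 1, 6, 6, 133]
[3, 1, 1, 6, 408]
[3, 3, 1, 1, 6, 6, 133]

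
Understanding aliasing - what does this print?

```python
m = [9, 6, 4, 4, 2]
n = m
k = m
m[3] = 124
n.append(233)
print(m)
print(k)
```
[9, 6, 4, 124, 2, 233]
[9, 6, 4, 124, 2, 233]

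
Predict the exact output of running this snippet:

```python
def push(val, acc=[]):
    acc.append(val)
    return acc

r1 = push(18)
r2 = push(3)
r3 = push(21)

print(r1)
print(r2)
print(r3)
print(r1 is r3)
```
[18, 3, 21]
[18, 3, 21]
[18, 3, 21]
True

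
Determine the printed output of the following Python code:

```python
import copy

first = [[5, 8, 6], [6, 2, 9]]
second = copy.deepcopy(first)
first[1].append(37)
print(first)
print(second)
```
[[5, 8, 6], [6, 2, 9, 37]]
[[5, 8, 6], [6, 2, 9]]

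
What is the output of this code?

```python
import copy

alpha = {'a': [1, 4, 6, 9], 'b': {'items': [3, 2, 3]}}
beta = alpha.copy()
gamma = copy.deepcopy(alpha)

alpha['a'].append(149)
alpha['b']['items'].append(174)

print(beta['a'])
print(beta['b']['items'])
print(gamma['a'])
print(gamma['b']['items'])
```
[1, 4, 6, 9, 149]
[3, 2, 3, 174]
[1, 4, 6, 9]
[3, 2, 3]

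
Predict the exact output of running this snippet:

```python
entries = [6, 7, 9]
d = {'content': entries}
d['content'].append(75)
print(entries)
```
[6, 7, 9, 75]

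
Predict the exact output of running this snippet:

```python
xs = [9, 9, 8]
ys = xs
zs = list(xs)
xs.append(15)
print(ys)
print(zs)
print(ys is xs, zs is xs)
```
[9, 9, 8, 15]
[9, 9, 8]
True False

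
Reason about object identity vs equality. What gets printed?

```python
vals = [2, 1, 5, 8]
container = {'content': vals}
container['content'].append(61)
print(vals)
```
[2, 1, 5, 8, 61]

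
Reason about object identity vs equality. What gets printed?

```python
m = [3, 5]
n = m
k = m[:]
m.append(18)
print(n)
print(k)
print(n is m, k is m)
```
[3, 5, 18]
[3, 5]
True False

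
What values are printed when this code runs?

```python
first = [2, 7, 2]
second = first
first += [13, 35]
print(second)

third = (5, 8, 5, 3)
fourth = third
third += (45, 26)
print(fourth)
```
[2, 7, 2, 13, 35]
(5, 8, 5, 3)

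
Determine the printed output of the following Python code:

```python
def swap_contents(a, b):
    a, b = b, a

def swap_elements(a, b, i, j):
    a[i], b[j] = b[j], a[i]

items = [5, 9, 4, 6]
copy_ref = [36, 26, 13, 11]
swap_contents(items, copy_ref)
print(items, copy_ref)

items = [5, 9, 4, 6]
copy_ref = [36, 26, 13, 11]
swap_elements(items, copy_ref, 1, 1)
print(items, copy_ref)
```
[5, 9, 4, 6] [36, 26, 13, 11]
[5, 26, 4, 6] [36, 9, 13, 11]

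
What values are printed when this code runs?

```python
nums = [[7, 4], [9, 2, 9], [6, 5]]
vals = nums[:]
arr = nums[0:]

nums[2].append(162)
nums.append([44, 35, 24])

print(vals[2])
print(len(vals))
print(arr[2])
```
[6, 5, 162]
3
[6, 5, 162]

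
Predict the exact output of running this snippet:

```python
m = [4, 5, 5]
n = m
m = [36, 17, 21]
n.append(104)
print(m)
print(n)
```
[36, 17, 21]
[4, 5, 5, 104]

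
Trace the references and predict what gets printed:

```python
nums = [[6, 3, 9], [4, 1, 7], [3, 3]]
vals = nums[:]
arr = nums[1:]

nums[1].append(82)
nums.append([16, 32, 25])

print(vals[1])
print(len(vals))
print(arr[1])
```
[4, 1, 7, 82]
3
[3, 3]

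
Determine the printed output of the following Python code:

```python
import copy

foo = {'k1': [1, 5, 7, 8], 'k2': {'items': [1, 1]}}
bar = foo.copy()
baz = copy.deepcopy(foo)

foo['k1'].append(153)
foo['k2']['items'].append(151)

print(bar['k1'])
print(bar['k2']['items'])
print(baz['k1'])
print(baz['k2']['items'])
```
[1, 5, 7, 8, 153]
[1, 1, 151]
[1, 5, 7, 8]
[1, 1]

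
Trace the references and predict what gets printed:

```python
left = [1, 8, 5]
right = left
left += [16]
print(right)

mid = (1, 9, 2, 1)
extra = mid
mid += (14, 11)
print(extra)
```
[1, 8, 5, 16]
(1, 9, 2, 1)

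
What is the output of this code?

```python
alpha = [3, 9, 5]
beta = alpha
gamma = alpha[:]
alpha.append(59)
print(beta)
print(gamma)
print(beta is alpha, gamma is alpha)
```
[3, 9, 5, 59]
[3, 9, 5]
True False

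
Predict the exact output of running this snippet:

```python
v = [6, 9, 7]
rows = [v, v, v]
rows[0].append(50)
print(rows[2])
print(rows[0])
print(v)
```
[6, 9, 7, 50]
[6, 9, 7, 50]
[6, 9, 7, 50]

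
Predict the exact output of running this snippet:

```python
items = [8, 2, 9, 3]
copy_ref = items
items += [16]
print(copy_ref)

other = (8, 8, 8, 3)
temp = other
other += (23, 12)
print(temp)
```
[8, 2, 9, 3, 16]
(8, 8, 8, 3)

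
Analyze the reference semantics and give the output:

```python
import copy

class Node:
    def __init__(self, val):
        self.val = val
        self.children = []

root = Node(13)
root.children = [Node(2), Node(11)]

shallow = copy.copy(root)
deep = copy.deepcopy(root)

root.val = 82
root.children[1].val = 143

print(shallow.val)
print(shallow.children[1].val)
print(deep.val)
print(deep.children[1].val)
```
13
143
13
11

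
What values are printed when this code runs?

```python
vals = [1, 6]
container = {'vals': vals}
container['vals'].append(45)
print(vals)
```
[1, 6, 45]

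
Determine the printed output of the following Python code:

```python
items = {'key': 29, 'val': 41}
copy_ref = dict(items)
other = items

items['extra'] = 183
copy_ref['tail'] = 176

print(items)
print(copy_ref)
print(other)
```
{'key': 29, 'val': 41, 'extra': 183}
{'key': 29, 'val': 41, 'tail': 176}
{'key': 29, 'val': 41, 'extra': 183}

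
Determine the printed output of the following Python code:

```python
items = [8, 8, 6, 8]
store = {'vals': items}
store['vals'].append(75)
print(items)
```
[8, 8, 6, 8, 75]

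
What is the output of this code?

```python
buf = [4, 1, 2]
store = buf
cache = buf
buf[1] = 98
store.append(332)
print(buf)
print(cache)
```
[4, 98, 2, 332]
[4, 98, 2, 332]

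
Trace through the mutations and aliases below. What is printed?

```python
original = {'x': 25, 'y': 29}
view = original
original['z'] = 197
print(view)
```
{'x': 25, 'y': 29, 'z': 197}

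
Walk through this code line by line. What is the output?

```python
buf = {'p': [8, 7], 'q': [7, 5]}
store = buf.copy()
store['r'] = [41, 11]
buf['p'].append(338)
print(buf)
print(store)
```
{'p': [8, 7, 338], 'q': [7, 5]}
{'p': [8, 7, 338], 'q': [7, 5], 'r': [41, 11]}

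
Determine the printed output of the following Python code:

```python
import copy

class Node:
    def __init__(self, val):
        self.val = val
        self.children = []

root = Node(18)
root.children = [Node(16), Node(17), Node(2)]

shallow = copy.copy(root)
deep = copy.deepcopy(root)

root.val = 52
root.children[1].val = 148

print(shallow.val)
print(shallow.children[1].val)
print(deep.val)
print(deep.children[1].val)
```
18
148
18
17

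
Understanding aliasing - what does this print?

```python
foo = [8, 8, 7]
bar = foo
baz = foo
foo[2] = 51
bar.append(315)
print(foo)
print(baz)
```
[8, 8, 51, 315]
[8, 8, 51, 315]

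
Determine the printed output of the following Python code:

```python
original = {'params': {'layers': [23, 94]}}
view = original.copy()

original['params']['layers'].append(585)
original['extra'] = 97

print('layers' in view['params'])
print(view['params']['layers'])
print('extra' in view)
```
True
[23, 94, 585]
False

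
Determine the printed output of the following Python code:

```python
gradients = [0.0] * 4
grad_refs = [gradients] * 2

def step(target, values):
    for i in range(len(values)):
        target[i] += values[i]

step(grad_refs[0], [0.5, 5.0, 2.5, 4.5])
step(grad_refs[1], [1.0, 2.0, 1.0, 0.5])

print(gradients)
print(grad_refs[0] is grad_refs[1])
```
[1.5, 7.0, 3.5, 5.0]
True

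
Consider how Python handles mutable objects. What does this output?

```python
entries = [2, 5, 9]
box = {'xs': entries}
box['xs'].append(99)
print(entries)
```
[2, 5, 9, 99]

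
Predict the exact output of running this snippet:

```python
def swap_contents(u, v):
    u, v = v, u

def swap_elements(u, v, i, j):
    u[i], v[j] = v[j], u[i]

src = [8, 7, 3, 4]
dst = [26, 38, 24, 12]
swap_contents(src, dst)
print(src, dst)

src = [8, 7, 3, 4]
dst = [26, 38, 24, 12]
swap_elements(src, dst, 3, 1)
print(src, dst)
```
[8, 7, 3, 4] [26, 38, 24, 12]
[8, 7, 3, 38] [26, 4, 24, 12]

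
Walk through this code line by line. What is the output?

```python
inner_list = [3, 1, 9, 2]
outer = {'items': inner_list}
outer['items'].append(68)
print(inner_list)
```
[3, 1, 9, 2, 68]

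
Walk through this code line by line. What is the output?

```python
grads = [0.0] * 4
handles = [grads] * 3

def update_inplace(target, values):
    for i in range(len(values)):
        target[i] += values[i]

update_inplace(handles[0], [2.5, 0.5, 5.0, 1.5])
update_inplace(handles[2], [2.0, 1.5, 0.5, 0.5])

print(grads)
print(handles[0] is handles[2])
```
[4.5, 2.0, 5.5, 2.0]
True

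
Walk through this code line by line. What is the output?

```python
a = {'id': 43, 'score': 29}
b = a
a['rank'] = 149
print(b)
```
{'id': 43, 'score': 29, 'rank': 149}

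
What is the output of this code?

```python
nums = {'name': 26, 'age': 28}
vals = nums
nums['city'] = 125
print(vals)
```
{'name': 26, 'age': 28, 'city': 125}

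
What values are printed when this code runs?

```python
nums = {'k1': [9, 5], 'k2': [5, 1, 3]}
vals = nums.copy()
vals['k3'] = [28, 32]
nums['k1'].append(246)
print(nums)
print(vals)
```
{'k1': [9, 5, 246], 'k2': [5, 1, 3]}
{'k1': [9, 5, 246], 'k2': [5, 1, 3], 'k3': [28, 32]}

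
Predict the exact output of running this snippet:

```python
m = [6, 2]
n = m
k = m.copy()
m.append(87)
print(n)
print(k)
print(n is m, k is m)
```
[6, 2, 87]
[6, 2]
True False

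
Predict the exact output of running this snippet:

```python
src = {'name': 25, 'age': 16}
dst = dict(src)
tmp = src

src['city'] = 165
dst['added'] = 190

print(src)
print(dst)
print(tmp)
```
{'name': 25, 'age': 16, 'city': 165}
{'name': 25, 'age': 16, 'added': 190}
{'name': 25, 'age': 16, 'city': 165}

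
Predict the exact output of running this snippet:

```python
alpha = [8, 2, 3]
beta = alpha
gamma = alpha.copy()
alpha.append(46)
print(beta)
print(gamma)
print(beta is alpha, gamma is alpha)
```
[8, 2, 3, 46]
[8, 2, 3]
True False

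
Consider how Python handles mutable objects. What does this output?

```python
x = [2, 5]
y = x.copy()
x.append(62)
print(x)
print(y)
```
[2, 5, 62]
[2, 5]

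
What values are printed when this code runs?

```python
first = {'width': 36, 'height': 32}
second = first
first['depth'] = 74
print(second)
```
{'width': 36, 'height': 32, 'depth': 74}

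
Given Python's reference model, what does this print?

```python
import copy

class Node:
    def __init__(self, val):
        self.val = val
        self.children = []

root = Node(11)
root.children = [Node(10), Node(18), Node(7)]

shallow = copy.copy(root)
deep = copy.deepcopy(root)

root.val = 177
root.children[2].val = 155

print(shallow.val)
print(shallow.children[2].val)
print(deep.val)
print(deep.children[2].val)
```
11
155
11
7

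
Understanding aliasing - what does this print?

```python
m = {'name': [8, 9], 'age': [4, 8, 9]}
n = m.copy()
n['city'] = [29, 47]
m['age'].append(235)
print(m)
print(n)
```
{'name': [8, 9], 'age': [4, 8, 9, 235]}
{'name': [8, 9], 'age': [4, 8, 9, 235], 'city': [29, 47]}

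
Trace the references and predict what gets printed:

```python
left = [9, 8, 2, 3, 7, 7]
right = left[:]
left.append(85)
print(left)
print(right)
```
[9, 8, 2, 3, 7, 7, 85]
[9, 8, 2, 3, 7, 7]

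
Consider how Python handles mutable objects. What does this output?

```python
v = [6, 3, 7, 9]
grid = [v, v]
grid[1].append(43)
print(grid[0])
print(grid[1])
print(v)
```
[6, 3, 7, 9, 43]
[6, 3, 7, 9, 43]
[6, 3, 7, 9, 43]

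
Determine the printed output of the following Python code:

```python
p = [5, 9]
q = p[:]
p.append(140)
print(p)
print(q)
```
[5, 9, 140]
[5, 9]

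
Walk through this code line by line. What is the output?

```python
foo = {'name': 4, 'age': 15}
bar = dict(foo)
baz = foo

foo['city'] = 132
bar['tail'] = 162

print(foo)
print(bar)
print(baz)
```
{'name': 4, 'age': 15, 'city': 132}
{'name': 4, 'age': 15, 'tail': 162}
{'name': 4, 'age': 15, 'city': 132}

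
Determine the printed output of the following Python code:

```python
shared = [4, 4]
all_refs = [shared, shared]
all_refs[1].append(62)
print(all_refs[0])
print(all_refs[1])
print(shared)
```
[4, 4, 62]
[4, 4, 62]
[4, 4, 62]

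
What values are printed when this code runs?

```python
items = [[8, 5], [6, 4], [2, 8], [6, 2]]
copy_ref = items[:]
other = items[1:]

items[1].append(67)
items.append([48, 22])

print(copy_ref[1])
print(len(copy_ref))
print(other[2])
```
[6, 4, 67]
4
[6, 2]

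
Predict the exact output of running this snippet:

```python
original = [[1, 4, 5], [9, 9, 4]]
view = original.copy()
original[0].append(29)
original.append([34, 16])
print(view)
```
[[1, 4, 5, 29], [9, 9, 4]]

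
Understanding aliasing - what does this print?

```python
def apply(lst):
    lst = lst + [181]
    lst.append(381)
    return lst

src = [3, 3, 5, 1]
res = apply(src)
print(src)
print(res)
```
[3, 3, 5, 1]
[3, 3, 5, 1, 181, 381]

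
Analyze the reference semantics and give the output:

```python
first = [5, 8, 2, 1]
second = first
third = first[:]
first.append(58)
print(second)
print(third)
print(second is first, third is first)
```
[5, 8, 2, 1, 58]
[5, 8, 2, 1]
True False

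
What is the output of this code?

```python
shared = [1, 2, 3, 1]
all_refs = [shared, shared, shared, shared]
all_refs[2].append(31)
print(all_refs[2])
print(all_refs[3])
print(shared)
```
[1, 2, 3, 1, 31]
[1, 2, 3, 1, 31]
[1, 2, 3, 1, 31]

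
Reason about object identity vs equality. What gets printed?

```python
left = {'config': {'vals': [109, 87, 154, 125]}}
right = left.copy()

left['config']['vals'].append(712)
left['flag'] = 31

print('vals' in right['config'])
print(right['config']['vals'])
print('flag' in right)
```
True
[109, 87, 154, 125, 712]
False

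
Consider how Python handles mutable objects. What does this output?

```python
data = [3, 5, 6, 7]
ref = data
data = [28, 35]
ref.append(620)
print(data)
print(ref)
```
[28, 35]
[3, 5, 6, 7, 620]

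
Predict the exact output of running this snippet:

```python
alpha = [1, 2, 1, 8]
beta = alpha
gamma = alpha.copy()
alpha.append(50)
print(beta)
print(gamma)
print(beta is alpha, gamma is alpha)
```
[1, 2, 1, 8, 50]
[1, 2, 1, 8]
True False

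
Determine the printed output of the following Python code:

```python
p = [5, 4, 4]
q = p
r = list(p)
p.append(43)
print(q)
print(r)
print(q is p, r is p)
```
[5, 4, 4, 43]
[5, 4, 4]
True False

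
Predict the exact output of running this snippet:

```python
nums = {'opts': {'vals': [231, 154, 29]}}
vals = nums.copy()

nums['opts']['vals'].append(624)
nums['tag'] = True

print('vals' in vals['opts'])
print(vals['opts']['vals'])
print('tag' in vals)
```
True
[231, 154, 29, 624]
False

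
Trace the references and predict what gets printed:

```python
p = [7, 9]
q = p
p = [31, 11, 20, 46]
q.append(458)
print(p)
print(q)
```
[31, 11, 20, 46]
[7, 9, 458]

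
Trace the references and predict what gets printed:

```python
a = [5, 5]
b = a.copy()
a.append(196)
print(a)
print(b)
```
[5, 5, 196]
[5, 5]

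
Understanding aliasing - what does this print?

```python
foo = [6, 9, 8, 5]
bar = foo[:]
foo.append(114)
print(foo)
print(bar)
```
[6, 9, 8, 5, 114]
[6, 9, 8, 5]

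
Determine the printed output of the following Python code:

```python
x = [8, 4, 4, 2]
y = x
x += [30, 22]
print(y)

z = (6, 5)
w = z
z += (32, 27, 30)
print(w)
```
[8, 4, 4, 2, 30, 22]
(6, 5)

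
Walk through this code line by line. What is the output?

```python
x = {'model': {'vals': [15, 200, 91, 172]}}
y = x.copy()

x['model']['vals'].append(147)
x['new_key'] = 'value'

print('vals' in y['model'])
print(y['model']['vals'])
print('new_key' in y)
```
True
[15, 200, 91, 172, 147]
False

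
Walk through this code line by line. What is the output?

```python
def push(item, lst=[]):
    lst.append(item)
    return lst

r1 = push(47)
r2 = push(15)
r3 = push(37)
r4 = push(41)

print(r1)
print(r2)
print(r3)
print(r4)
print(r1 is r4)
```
[47, 15, 37, 41]
[47, 15, 37, 41]
[47, 15, 37, 41]
[47, 15, 37, 41]
True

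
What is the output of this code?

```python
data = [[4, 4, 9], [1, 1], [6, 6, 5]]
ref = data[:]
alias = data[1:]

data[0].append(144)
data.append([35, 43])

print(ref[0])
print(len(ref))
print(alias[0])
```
[4, 4, 9, 144]
3
[1, 1]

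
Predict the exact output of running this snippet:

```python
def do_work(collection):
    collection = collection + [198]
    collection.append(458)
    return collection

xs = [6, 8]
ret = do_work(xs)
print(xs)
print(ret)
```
[6, 8]
[6, 8, 198, 458]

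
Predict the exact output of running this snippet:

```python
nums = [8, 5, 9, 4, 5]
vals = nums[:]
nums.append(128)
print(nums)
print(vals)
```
[8, 5, 9, 4, 5, 128]
[8, 5, 9, 4, 5]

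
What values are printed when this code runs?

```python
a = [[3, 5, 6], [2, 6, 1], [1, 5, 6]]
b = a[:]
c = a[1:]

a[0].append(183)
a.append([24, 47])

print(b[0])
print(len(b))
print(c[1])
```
[3, 5, 6, 183]
3
[1, 5, 6]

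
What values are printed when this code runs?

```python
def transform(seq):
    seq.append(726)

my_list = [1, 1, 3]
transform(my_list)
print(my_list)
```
[1, 1, 3, 726]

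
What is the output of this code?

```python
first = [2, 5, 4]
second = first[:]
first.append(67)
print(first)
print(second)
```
[2, 5, 4, 67]
[2, 5, 4]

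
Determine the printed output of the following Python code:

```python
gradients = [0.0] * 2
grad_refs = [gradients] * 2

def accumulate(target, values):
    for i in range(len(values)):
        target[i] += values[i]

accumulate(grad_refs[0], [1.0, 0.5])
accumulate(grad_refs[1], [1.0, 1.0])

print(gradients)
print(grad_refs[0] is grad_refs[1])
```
[2.0, 1.5]
True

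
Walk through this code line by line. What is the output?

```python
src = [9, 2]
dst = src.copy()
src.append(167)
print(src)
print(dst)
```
[9, 2, 167]
[9, 2]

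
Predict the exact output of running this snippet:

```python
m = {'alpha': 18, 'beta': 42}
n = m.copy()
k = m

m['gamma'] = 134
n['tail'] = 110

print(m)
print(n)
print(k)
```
{'alpha': 18, 'beta': 42, 'gamma': 134}
{'alpha': 18, 'beta': 42, 'tail': 110}
{'alpha': 18, 'beta': 42, 'gamma': 134}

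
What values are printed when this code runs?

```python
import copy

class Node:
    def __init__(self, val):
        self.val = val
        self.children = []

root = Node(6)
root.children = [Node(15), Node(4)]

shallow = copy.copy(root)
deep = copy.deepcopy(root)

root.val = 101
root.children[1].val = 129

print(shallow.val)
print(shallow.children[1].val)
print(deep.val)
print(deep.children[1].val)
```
6
129
6
4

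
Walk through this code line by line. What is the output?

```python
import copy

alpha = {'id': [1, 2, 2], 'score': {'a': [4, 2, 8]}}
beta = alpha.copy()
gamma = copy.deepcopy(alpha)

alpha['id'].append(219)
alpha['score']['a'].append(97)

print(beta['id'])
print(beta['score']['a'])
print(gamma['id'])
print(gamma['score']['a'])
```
[1, 2, 2, 219]
[4, 2, 8, 97]
[1, 2, 2]
[4, 2, 8]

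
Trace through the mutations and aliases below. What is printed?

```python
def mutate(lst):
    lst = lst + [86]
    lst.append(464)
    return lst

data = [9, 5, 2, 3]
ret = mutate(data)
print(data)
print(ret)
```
[9, 5, 2, 3]
[9, 5, 2, 3, 86, 464]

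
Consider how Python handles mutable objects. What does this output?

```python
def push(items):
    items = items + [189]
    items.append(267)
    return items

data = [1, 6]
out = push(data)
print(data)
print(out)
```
[1, 6]
[1, 6, 189, 267]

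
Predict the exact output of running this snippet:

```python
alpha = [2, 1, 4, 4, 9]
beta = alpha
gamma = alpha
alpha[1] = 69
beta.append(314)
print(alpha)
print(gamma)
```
[2, 69, 4, 4, 9, 314]
[2, 69, 4, 4, 9, 314]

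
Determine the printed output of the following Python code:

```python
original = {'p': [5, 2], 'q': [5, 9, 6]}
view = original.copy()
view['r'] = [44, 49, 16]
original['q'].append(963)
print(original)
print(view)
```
{'p': [5, 2], 'q': [5, 9, 6, 963]}
{'p': [5, 2], 'q': [5, 9, 6, 963], 'r': [44, 49, 16]}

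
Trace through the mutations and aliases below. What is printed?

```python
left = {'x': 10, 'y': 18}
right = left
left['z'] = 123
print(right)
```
{'x': 10, 'y': 18, 'z': 123}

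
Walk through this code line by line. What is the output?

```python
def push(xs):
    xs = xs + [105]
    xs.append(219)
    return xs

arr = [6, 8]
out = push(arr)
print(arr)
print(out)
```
[6, 8]
[6, 8, 105, 219]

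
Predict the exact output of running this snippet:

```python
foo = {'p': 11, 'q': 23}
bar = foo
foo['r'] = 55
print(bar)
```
{'p': 11, 'q': 23, 'r': 55}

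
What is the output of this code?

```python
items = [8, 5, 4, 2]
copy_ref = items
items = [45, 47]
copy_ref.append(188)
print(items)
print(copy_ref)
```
[45, 47]
[8, 5, 4, 2, 188]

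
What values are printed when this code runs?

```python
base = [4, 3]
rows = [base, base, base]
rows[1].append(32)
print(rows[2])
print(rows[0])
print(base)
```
[4, 3, 32]
[4, 3, 32]
[4, 3, 32]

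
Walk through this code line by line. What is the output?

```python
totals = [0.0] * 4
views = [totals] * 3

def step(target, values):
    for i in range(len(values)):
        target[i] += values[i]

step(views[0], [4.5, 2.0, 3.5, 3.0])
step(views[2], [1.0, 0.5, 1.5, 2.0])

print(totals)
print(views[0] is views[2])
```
[5.5, 2.5, 5.0, 5.0]
True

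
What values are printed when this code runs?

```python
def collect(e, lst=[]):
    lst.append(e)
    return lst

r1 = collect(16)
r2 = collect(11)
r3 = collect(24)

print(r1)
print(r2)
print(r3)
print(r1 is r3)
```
[16, 11, 24]
[16, 11, 24]
[16, 11, 24]
True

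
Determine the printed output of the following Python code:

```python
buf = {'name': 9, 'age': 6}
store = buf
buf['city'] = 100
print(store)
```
{'name': 9, 'age': 6, 'city': 100}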